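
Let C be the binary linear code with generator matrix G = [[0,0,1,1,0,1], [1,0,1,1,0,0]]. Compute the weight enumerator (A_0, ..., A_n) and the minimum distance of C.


Weight distribution: A_0 = 1, A_2 = 1, A_3 = 2. Minimum distance d = 2.

Enumerate all 2^2 = 4 messages m ∈ F_2^2.
For each, compute codeword c = mG in F_2^6, then tally its weight.
  m = 00 → c = 000000, weight = 0.
  m = 10 → c = 001101, weight = 3.
  m = 01 → c = 101100, weight = 3.
  m = 11 → c = 100001, weight = 2.
Tally weights:
  weight 0: 1 codewords.
  weight 2: 1 codewords.
  weight 3: 2 codewords.
Minimum distance d = smallest w > 0 with A_w > 0 = 2.
Sanity: Σ A_w = 4 = 2^2 = 4 ✓.


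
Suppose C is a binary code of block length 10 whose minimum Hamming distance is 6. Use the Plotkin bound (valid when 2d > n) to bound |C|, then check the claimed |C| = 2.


Plotkin bound M ≤ 6; given |C| = 2 ≤ bound (satisfied).

Check applicability: 2d = 12, n = 10.
2d − n = 2 > 0, so Plotkin applies.
Compute d/(2d−n) = 6/2 ≈ 3.0000.
⌊d/(2d−n)⌋ = 3.
Plotkin bound: M ≤ 2·3 = 6.
Given |C| = 2, check: satisfied.
This |C| is below the Plotkin bound.


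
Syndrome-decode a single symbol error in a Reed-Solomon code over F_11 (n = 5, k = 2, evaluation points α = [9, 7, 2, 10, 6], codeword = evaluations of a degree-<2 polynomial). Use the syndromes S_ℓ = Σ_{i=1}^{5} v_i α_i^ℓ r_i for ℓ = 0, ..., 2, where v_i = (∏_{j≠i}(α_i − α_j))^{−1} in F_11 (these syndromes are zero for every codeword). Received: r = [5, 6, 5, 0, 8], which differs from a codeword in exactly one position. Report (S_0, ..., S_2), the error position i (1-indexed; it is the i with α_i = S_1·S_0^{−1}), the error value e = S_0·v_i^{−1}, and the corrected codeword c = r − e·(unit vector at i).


S = (7, 8, 6), error at position 1, error magnitude e = 3, c = [2, 6, 5, 0, 8].

Step 1: column multipliers v_i = (∏_{j≠i}(α_i − α_j))^{−1} mod 11.
  i = 1 (α = 9): (9−7)(9−2)(9−10)(9−6) = 2·7·(−1)·3 = −42 ≡ 2, so v_1 = 2^{−1} = 6 (mod 11).
  i = 2 (α = 7): (7−9)(7−2)(7−10)(7−6) = (−2)·5·(−3)·1 = 30 ≡ 8, so v_2 = 8^{−1} = 7 (mod 11).
  i = 3 (α = 2): (2−9)(2−7)(2−10)(2−6) = (−7)·(−5)·(−8)·(−4) = 1120 ≡ 9, so v_3 = 9^{−1} = 5 (mod 11).
  i = 4 (α = 10): (10−9)(10−7)(10−2)(10−6) = 1·3·8·4 = 96 ≡ 8, so v_4 = 8^{−1} = 7 (mod 11).
  i = 5 (α = 6): (6−9)(6−7)(6−2)(6−10) = (−3)·(−1)·4·(−4) = −48 ≡ 7, so v_5 = 7^{−1} = 8 (mod 11).
  v = [6, 7, 5, 7, 8].
Step 2: syndromes of r = [5, 6, 5, 0, 8] (all sums mod 11).
  S_0 = Σ v_i r_i = 6·5 + 7·6 + 5·5 + 7·0 + 8·8 = 161 ≡ 7.
  S_1 = Σ v_i α_i r_i = 6·9·5 + 7·7·6 + 5·2·5 + 7·10·0 + 8·6·8 = 998 ≡ 8.
  α_i^2 mod 11 = [4, 5, 4, 1, 3].
  S_2 = Σ v_i α_i^2 r_i = 6·4·5 + 7·5·6 + 5·4·5 + 7·1·0 + 8·3·8 = 622 ≡ 6.
  S = (7, 8, 6) ≠ 0, so r is not a codeword (an error is present).
Step 3: locate the error. For a single error e at position i, S_ℓ = v_i·e·α_i^ℓ, so α_err = S_1/S_0.
  S_0^{−1} = 7^{−1} = 8 (mod 11), so α_err = 8·8 = 64 ≡ 9 = α_1. Error position i = 1.
  Consistency check: S_2/S_1 = 6·7 = 42 ≡ 9 = α_err ✓ (single-error assumption holds).
Step 4: error magnitude e = S_0/v_1 = S_0·∏_{j≠1}(α_1 − α_j) = 7·2 = 14 ≡ 3 (mod 11).
Step 5: correct position 1: c_1 = r_1 − e = 5 − 3 ≡ 2 (mod 11). Hence c = [2, 6, 5, 0, 8].
  Check: interpolating c through the α_i gives m(x) = 9 + 9·x (degree < 2) with m(α_i) = c_i for every i, so c is indeed a codeword.


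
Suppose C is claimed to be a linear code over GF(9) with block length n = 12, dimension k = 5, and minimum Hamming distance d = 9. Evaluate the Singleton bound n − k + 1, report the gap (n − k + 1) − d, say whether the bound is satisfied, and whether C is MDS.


Singleton RHS = n − k + 1 = 8, slack = -1, bound violated (no such code; not MDS).

Singleton bound: d ≤ n − k + 1.
Here n = 12, k = 5, so n − k + 1 = 8.
Given d = 9, check d ≤ 8: NO.
Slack = (n − k + 1) − d = -1.
The slack is negative: d = 9 exceeds n − k + 1 = 8 by 1, so the Singleton bound is violated and no linear [12, 5, 9]_9 code can exist. In particular it is not MDS (MDS requires d = n − k + 1 exactly).
Description: the claimed parameters are [12, 5, 9]_9; such a code would be impossible (violates the Singleton bound).


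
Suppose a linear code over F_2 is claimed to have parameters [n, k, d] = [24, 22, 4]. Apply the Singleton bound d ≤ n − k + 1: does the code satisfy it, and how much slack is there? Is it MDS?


Singleton RHS = n − k + 1 = 3, slack = -1, bound violated (no such code; not MDS).

Singleton bound: d ≤ n − k + 1.
Here n = 24, k = 22, so n − k + 1 = 3.
Given d = 4, check d ≤ 3: NO.
Slack = (n − k + 1) − d = -1.
The slack is negative: d = 4 exceeds n − k + 1 = 3 by 1, so the Singleton bound is violated and no linear [24, 22, 4]_2 code can exist. In particular it is not MDS (MDS requires d = n − k + 1 exactly).
Description: the claimed parameters are [24, 22, 4]_2; such a code would be impossible (violates the Singleton bound).


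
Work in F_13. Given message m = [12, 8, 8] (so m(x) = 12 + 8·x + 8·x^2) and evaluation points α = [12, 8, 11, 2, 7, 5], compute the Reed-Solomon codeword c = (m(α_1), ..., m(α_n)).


c = [12, 3, 2, 8, 5, 5]

Message polynomial: m(x) = 12 + 8·x + 8·x^2 (mod 13).
For each evaluation point α_i, compute m(α_i) mod 13:
  α_1 = 12: Horner steps 8 → 0 → 12, so m(12) = 12.
  α_2 = 8: Horner steps 8 → 7 → 3, so m(8) = 3.
  α_3 = 11: Horner steps 8 → 5 → 2, so m(11) = 2.
  α_4 = 2: Horner steps 8 → 11 → 8, so m(2) = 8.
  α_5 = 7: Horner steps 8 → 12 → 5, so m(7) = 5.
  α_6 = 5: Horner steps 8 → 9 → 5, so m(5) = 5.
Codeword c = [12, 3, 2, 8, 5, 5] ∈ F_13^6.


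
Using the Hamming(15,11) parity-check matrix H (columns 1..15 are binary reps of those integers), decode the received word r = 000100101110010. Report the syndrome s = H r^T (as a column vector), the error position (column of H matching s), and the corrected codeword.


s = (0, 1, 0, 1)^T, error position = 5, corrected codeword c = 000110101110010

Compute s = H r^T mod 2 one row at a time:
  s_1 = 0 + 1 + 1 + 1 + 0 + 0 + 1 + 0 = 4 ≡ 0 (mod 2).
  s_2 = 1 + 0 + 0 + 1 + 0 + 0 + 1 + 0 = 3 ≡ 1 (mod 2).
  s_3 = 0 + 0 + 0 + 1 + 1 + 1 + 1 + 0 = 4 ≡ 0 (mod 2).
  s_4 = 0 + 0 + 0 + 1 + 1 + 1 + 0 + 0 = 3 ≡ 1 (mod 2).
s = (0, 1, 0, 1)^T — this equals column 5 of H (binary 0101), so error is at position 5.
Correct: flip bit 5 of r = 000100101110010 to get c = 000110101110010.


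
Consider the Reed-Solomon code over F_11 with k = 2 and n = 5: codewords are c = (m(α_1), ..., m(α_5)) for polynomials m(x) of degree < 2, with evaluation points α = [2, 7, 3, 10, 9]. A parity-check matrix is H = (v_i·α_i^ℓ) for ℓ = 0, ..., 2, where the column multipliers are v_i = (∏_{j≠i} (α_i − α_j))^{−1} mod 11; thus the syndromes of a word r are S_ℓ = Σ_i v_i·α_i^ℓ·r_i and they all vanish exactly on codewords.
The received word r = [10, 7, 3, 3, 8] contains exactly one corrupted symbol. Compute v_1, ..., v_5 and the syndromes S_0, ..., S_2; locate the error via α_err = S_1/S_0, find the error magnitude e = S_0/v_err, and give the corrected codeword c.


S = (8, 2, 6), error at position 3, error magnitude e = 9, c = [10, 7, 5, 3, 8].

Step 1: column multipliers v_i = (∏_{j≠i}(α_i − α_j))^{−1} mod 11.
  i = 1 (α = 2): (2−7)(2−3)(2−10)(2−9) = (−5)·(−1)·(−8)·(−7) = 280 ≡ 5, so v_1 = 5^{−1} = 9 (mod 11).
  i = 2 (α = 7): (7−2)(7−3)(7−10)(7−9) = 5·4·(−3)·(−2) = 120 ≡ 10, so v_2 = 10^{−1} = 10 (mod 11).
  i = 3 (α = 3): (3−2)(3−7)(3−10)(3−9) = 1·(−4)·(−7)·(−6) = −168 ≡ 8, so v_3 = 8^{−1} = 7 (mod 11).
  i = 4 (α = 10): (10−2)(10−7)(10−3)(10−9) = 8·3·7·1 = 168 ≡ 3, so v_4 = 3^{−1} = 4 (mod 11).
  i = 5 (α = 9): (9−2)(9−7)(9−3)(9−10) = 7·2·6·(−1) = −84 ≡ 4, so v_5 = 4^{−1} = 3 (mod 11).
  v = [9, 10, 7, 4, 3].
Step 2: syndromes of r = [10, 7, 3, 3, 8] (all sums mod 11).
  S_0 = Σ v_i r_i = 9·10 + 10·7 + 7·3 + 4·3 + 3·8 = 217 ≡ 8.
  S_1 = Σ v_i α_i r_i = 9·2·10 + 10·7·7 + 7·3·3 + 4·10·3 + 3·9·8 = 1069 ≡ 2.
  α_i^2 mod 11 = [4, 5, 9, 1, 4].
  S_2 = Σ v_i α_i^2 r_i = 9·4·10 + 10·5·7 + 7·9·3 + 4·1·3 + 3·4·8 = 1007 ≡ 6.
  S = (8, 2, 6) ≠ 0, so r is not a codeword (an error is present).
Step 3: locate the error. For a single error e at position i, S_ℓ = v_i·e·α_i^ℓ, so α_err = S_1/S_0.
  S_0^{−1} = 8^{−1} = 7 (mod 11), so α_err = 2·7 = 14 ≡ 3 = α_3. Error position i = 3.
  Consistency check: S_2/S_1 = 6·6 = 36 ≡ 3 = α_err ✓ (single-error assumption holds).
Step 4: error magnitude e = S_0/v_3 = S_0·∏_{j≠3}(α_3 − α_j) = 8·8 = 64 ≡ 9 (mod 11).
Step 5: correct position 3: c_3 = r_3 − e = 3 − 9 ≡ 5 (mod 11). Hence c = [10, 7, 5, 3, 8].
  Check: interpolating c through the α_i gives m(x) = 9 + 6·x (degree < 2) with m(α_i) = c_i for every i, so c is indeed a codeword.


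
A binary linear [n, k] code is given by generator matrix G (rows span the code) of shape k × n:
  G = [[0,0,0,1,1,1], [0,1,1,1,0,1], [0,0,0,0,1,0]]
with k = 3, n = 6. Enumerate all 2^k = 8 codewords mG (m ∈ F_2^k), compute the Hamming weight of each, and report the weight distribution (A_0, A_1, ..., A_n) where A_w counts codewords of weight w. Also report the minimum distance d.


Weight distribution: A_0 = 1, A_1 = 1, A_2 = 2, A_3 = 2, A_4 = 1, A_5 = 1. Minimum distance d = 1.

Enumerate all 2^3 = 8 messages m ∈ F_2^3.
For each, compute codeword c = mG in F_2^6, then tally its weight.
  m = 000 → c = 000000, weight = 0.
  m = 100 → c = 000111, weight = 3.
  m = 010 → c = 011101, weight = 4.
  m = 110 → c = 011010, weight = 3.
  m = 001 → c = 000010, weight = 1.
  m = 101 → c = 000101, weight = 2.
  m = 011 → c = 011111, weight = 5.
  m = 111 → c = 011000, weight = 2.
Tally weights:
  weight 0: 1 codewords.
  weight 1: 1 codewords.
  weight 2: 2 codewords.
  weight 3: 2 codewords.
  weight 4: 1 codewords.
  weight 5: 1 codewords.
Minimum distance d = smallest w > 0 with A_w > 0 = 1.
Sanity: Σ A_w = 8 = 2^3 = 8 ✓.


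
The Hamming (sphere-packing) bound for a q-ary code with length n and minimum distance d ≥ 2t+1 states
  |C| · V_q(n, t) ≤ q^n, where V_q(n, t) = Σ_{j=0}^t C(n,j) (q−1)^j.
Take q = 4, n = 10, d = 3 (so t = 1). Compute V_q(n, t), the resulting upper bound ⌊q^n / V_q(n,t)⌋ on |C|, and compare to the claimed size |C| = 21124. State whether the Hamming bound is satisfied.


V_q(n, t) = 31, q^n = 1048576, Hamming bound = 33825, |C| = 21124 ≤ bound (satisfied).

Step 1: Compute V_q(n, t) = Σ_{j=0}^1 C(n, j) (q−1)^j.
  j = 0: C(10,0)·(3)^0 = 1·1 = 1.
  j = 1: C(10,1)·(3)^1 = 10·3 = 30.
  V_q(n, t) = 1 + 30 = 31.
Step 2: q^n = 4^10 = 1048576.
Step 3: Hamming bound ⌊q^n / V_q(n,t)⌋ = ⌊1048576/31⌋ = 33825.
Step 4: Compare |C| = 21124 to 33825: satisfied.
The claimed |C| lies below the Hamming bound.


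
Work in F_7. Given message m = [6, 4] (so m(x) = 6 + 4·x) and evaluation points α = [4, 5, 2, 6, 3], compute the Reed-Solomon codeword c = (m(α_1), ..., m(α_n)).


c = [1, 5, 0, 2, 4]

Message polynomial: m(x) = 6 + 4·x (mod 7).
For each evaluation point α_i, compute m(α_i) mod 7:
  α_1 = 4: Horner steps 4 → 1, so m(4) = 1.
  α_2 = 5: Horner steps 4 → 5, so m(5) = 5.
  α_3 = 2: Horner steps 4 → 0, so m(2) = 0.
  α_4 = 6: Horner steps 4 → 2, so m(6) = 2.
  α_5 = 3: Horner steps 4 → 4, so m(3) = 4.
Codeword c = [1, 5, 0, 2, 4] ∈ F_7^5.


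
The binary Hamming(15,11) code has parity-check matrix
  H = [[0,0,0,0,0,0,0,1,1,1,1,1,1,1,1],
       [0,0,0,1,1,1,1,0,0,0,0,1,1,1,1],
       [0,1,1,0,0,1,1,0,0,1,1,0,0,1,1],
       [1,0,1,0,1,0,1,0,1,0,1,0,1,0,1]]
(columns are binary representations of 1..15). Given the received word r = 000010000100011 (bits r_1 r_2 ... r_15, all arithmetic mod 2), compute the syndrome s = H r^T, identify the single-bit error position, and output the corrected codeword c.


s = (1, 1, 1, 0)^T, error position = 14, corrected codeword c = 000010000100001

Compute s = H r^T mod 2 one row at a time:
  s_1 = 0 + 0 + 1 + 0 + 0 + 0 + 1 + 1 = 3 ≡ 1 (mod 2).
  s_2 = 0 + 1 + 0 + 0 + 0 + 0 + 1 + 1 = 3 ≡ 1 (mod 2).
  s_3 = 0 + 0 + 0 + 0 + 1 + 0 + 1 + 1 = 3 ≡ 1 (mod 2).
  s_4 = 0 + 0 + 1 + 0 + 0 + 0 + 0 + 1 = 2 ≡ 0 (mod 2).
s = (1, 1, 1, 0)^T — this equals column 14 of H (binary 1110), so error is at position 14.
Correct: flip bit 14 of r = 000010000100011 to get c = 000010000100001.


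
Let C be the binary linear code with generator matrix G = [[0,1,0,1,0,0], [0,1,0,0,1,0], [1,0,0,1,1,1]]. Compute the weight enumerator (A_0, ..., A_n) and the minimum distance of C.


Weight distribution: A_0 = 1, A_2 = 4, A_4 = 3. Minimum distance d = 2.

Enumerate all 2^3 = 8 messages m ∈ F_2^3.
For each, compute codeword c = mG in F_2^6, then tally its weight.
  m = 000 → c = 000000, weight = 0.
  m = 100 → c = 010100, weight = 2.
  m = 010 → c = 010010, weight = 2.
  m = 110 → c = 000110, weight = 2.
  m = 001 → c = 100111, weight = 4.
  m = 101 → c = 110011, weight = 4.
  m = 011 → c = 110101, weight = 4.
  m = 111 → c = 100001, weight = 2.
Tally weights:
  weight 0: 1 codewords.
  weight 2: 4 codewords.
  weight 4: 3 codewords.
Minimum distance d = smallest w > 0 with A_w > 0 = 2.
Sanity: Σ A_w = 8 = 2^3 = 8 ✓.


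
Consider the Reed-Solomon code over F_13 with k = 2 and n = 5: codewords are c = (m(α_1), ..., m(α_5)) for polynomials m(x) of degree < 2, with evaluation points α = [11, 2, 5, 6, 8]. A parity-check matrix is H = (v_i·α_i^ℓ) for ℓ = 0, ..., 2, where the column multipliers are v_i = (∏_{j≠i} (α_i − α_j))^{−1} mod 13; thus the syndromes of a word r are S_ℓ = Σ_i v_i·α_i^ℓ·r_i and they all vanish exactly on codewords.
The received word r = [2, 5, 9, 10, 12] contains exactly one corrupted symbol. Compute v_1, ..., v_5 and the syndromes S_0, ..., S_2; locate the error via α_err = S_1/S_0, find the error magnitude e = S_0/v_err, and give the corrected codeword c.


S = (7, 1, 2), error at position 2, error magnitude e = 12, c = [2, 6, 9, 10, 12].

Step 1: column multipliers v_i = (∏_{j≠i}(α_i − α_j))^{−1} mod 13.
  i = 1 (α = 11): (11−2)(11−5)(11−6)(11−8) = 9·6·5·3 = 810 ≡ 4, so v_1 = 4^{−1} = 10 (mod 13).
  i = 2 (α = 2): (2−11)(2−5)(2−6)(2−8) = (−9)·(−3)·(−4)·(−6) = 648 ≡ 11, so v_2 = 11^{−1} = 6 (mod 13).
  i = 3 (α = 5): (5−11)(5−2)(5−6)(5−8) = (−6)·3·(−1)·(−3) = −54 ≡ 11, so v_3 = 11^{−1} = 6 (mod 13).
  i = 4 (α = 6): (6−11)(6−2)(6−5)(6−8) = (−5)·4·1·(−2) = 40 ≡ 1, so v_4 = 1^{−1} = 1 (mod 13).
  i = 5 (α = 8): (8−11)(8−2)(8−5)(8−6) = (−3)·6·3·2 = −108 ≡ 9, so v_5 = 9^{−1} = 3 (mod 13).
  v = [10, 6, 6, 1, 3].
Step 2: syndromes of r = [2, 5, 9, 10, 12] (all sums mod 13).
  S_0 = Σ v_i r_i = 10·2 + 6·5 + 6·9 + 1·10 + 3·12 = 150 ≡ 7.
  S_1 = Σ v_i α_i r_i = 10·11·2 + 6·2·5 + 6·5·9 + 1·6·10 + 3·8·12 = 898 ≡ 1.
  α_i^2 mod 13 = [4, 4, 12, 10, 12].
  S_2 = Σ v_i α_i^2 r_i = 10·4·2 + 6·4·5 + 6·12·9 + 1·10·10 + 3·12·12 = 1380 ≡ 2.
  S = (7, 1, 2) ≠ 0, so r is not a codeword (an error is present).
Step 3: locate the error. For a single error e at position i, S_ℓ = v_i·e·α_i^ℓ, so α_err = S_1/S_0.
  S_0^{−1} = 7^{−1} = 2 (mod 13), so α_err = 1·2 = 2 ≡ 2 = α_2. Error position i = 2.
  Consistency check: S_2/S_1 = 2·1 = 2 ≡ 2 = α_err ✓ (single-error assumption holds).
Step 4: error magnitude e = S_0/v_2 = S_0·∏_{j≠2}(α_2 − α_j) = 7·11 = 77 ≡ 12 (mod 13).
Step 5: correct position 2: c_2 = r_2 − e = 5 − 12 ≡ 6 (mod 13). Hence c = [2, 6, 9, 10, 12].
  Check: interpolating c through the α_i gives m(x) = 4 + 1·x (degree < 2) with m(α_i) = c_i for every i, so c is indeed a codeword.


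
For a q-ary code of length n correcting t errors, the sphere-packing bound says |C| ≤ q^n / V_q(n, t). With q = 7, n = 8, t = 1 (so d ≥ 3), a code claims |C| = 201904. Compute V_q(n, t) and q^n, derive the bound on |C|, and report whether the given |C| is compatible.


V_q(n, t) = 49, q^n = 5764801, Hamming bound = 117649, |C| = 201904 > bound (violated).

Step 1: Compute V_q(n, t) = Σ_{j=0}^1 C(n, j) (q−1)^j.
  j = 0: C(8,0)·(6)^0 = 1·1 = 1.
  j = 1: C(8,1)·(6)^1 = 8·6 = 48.
  V_q(n, t) = 1 + 48 = 49.
Step 2: q^n = 7^8 = 5764801.
Step 3: Hamming bound ⌊q^n / V_q(n,t)⌋ = ⌊5764801/49⌋ = 117649.
Step 4: Compare |C| = 201904 to 117649: violated.
The claimed |C| lies above the Hamming bound, so no 7-ary code of length 8 with d ≥ 3 can have 201904 codewords.


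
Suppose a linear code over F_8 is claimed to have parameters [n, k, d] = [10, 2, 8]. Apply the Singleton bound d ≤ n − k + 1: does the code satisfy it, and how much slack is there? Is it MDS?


Singleton RHS = n − k + 1 = 9, slack = 1, bound satisfied, not MDS.

Singleton bound: d ≤ n − k + 1.
Here n = 10, k = 2, so n − k + 1 = 9.
Given d = 8, check d ≤ 9: YES.
Slack = (n − k + 1) − d = 1.
The code is NOT MDS (slack = 1 > 0).
Description: the claimed parameters are [10, 2, 8]_8; such a code would be non-MDS.


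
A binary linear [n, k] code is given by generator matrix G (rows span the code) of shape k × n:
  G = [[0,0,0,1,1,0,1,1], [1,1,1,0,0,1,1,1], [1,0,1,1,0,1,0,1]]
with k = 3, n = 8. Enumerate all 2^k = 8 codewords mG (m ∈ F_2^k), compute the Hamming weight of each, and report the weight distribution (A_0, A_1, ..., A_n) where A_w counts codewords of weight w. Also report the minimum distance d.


Weight distribution: A_0 = 1, A_3 = 2, A_4 = 1, A_5 = 2, A_6 = 2. Minimum distance d = 3.

Enumerate all 2^3 = 8 messages m ∈ F_2^3.
For each, compute codeword c = mG in F_2^8, then tally its weight.
  m = 000 → c = 00000000, weight = 0.
  m = 100 → c = 00011011, weight = 4.
  m = 010 → c = 11100111, weight = 6.
  m = 110 → c = 11111100, weight = 6.
  m = 001 → c = 10110101, weight = 5.
  m = 101 → c = 10101110, weight = 5.
  m = 011 → c = 01010010, weight = 3.
  m = 111 → c = 01001001, weight = 3.
Tally weights:
  weight 0: 1 codewords.
  weight 3: 2 codewords.
  weight 4: 1 codewords.
  weight 5: 2 codewords.
  weight 6: 2 codewords.
Minimum distance d = smallest w > 0 with A_w > 0 = 3.
Sanity: Σ A_w = 8 = 2^3 = 8 ✓.


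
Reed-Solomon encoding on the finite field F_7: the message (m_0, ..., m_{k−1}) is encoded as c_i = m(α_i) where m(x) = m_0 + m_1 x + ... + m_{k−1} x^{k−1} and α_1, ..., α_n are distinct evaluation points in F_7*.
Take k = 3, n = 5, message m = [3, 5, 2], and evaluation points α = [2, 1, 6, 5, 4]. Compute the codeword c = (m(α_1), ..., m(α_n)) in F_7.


c = [0, 3, 0, 1, 6]

Message polynomial: m(x) = 3 + 5·x + 2·x^2 (mod 7).
For each evaluation point α_i, compute m(α_i) mod 7:
  α_1 = 2: Horner steps 2 → 2 → 0, so m(2) = 0.
  α_2 = 1: Horner steps 2 → 0 → 3, so m(1) = 3.
  α_3 = 6: Horner steps 2 → 3 → 0, so m(6) = 0.
  α_4 = 5: Horner steps 2 → 1 → 1, so m(5) = 1.
  α_5 = 4: Horner steps 2 → 6 → 6, so m(4) = 6.
Codeword c = [0, 3, 0, 1, 6] ∈ F_7^5.


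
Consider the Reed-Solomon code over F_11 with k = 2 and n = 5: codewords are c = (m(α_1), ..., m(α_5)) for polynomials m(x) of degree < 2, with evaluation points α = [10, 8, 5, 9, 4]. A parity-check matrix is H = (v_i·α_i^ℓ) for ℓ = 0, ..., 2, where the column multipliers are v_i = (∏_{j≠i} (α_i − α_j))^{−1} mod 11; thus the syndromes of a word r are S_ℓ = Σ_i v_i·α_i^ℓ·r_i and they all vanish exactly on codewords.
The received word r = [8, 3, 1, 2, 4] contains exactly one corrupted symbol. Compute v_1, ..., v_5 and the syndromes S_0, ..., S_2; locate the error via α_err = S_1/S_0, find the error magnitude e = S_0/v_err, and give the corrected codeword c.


S = (1, 9, 4), error at position 4, error magnitude e = 2, c = [8, 3, 1, 0, 4].

Step 1: column multipliers v_i = (∏_{j≠i}(α_i − α_j))^{−1} mod 11.
  i = 1 (α = 10): (10−8)(10−5)(10−9)(10−4) = 2·5·1·6 = 60 ≡ 5, so v_1 = 5^{−1} = 9 (mod 11).
  i = 2 (α = 8): (8−10)(8−5)(8−9)(8−4) = (−2)·3·(−1)·4 = 24 ≡ 2, so v_2 = 2^{−1} = 6 (mod 11).
  i = 3 (α = 5): (5−10)(5−8)(5−9)(5−4) = (−5)·(−3)·(−4)·1 = −60 ≡ 6, so v_3 = 6^{−1} = 2 (mod 11).
  i = 4 (α = 9): (9−10)(9−8)(9−5)(9−4) = (−1)·1·4·5 = −20 ≡ 2, so v_4 = 2^{−1} = 6 (mod 11).
  i = 5 (α = 4): (4−10)(4−8)(4−5)(4−9) = (−6)·(−4)·(−1)·(−5) = 120 ≡ 10, so v_5 = 10^{−1} = 10 (mod 11).
  v = [9, 6, 2, 6, 10].
Step 2: syndromes of r = [8, 3, 1, 2, 4] (all sums mod 11).
  S_0 = Σ v_i r_i = 9·8 + 6·3 + 2·1 + 6·2 + 10·4 = 144 ≡ 1.
  S_1 = Σ v_i α_i r_i = 9·10·8 + 6·8·3 + 2·5·1 + 6·9·2 + 10·4·4 = 1142 ≡ 9.
  α_i^2 mod 11 = [1, 9, 3, 4, 5].
  S_2 = Σ v_i α_i^2 r_i = 9·1·8 + 6·9·3 + 2·3·1 + 6·4·2 + 10·5·4 = 488 ≡ 4.
  S = (1, 9, 4) ≠ 0, so r is not a codeword (an error is present).
Step 3: locate the error. For a single error e at position i, S_ℓ = v_i·e·α_i^ℓ, so α_err = S_1/S_0.
  S_0^{−1} = 1^{−1} = 1 (mod 11), so α_err = 9·1 = 9 ≡ 9 = α_4. Error position i = 4.
  Consistency check: S_2/S_1 = 4·5 = 20 ≡ 9 = α_err ✓ (single-error assumption holds).
Step 4: error magnitude e = S_0/v_4 = S_0·∏_{j≠4}(α_4 − α_j) = 1·2 = 2 ≡ 2 (mod 11).
Step 5: correct position 4: c_4 = r_4 − e = 2 − 2 ≡ 0 (mod 11). Hence c = [8, 3, 1, 0, 4].
  Check: interpolating c through the α_i gives m(x) = 5 + 8·x (degree < 2) with m(α_i) = c_i for every i, so c is indeed a codeword.


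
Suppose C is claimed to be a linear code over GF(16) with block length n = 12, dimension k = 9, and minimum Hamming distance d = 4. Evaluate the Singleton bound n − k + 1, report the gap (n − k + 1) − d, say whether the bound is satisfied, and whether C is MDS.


Singleton RHS = n − k + 1 = 4, slack = 0, bound satisfied, MDS.

Singleton bound: d ≤ n − k + 1.
Here n = 12, k = 9, so n − k + 1 = 4.
Given d = 4, check d ≤ 4: YES.
Slack = (n − k + 1) − d = 0.
The code is MDS (slack = 0).
Description: the claimed parameters are [12, 9, 4]_16; such a code would be MDS (meets Singleton bound).


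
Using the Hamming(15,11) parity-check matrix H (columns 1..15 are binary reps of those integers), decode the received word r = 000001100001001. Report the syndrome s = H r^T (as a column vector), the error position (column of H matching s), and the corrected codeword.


s = (0, 0, 1, 0)^T, error position = 2, corrected codeword c = 010001100001001

Compute s = H r^T mod 2 one row at a time:
  s_1 = 0 + 0 + 0 + 0 + 1 + 0 + 0 + 1 = 2 ≡ 0 (mod 2).
  s_2 = 0 + 0 + 1 + 1 + 1 + 0 + 0 + 1 = 4 ≡ 0 (mod 2).
  s_3 = 0 + 0 + 1 + 1 + 0 + 0 + 0 + 1 = 3 ≡ 1 (mod 2).
  s_4 = 0 + 0 + 0 + 1 + 0 + 0 + 0 + 1 = 2 ≡ 0 (mod 2).
s = (0, 0, 1, 0)^T — this equals column 2 of H (binary 0010), so error is at position 2.
Correct: flip bit 2 of r = 000001100001001 to get c = 010001100001001.


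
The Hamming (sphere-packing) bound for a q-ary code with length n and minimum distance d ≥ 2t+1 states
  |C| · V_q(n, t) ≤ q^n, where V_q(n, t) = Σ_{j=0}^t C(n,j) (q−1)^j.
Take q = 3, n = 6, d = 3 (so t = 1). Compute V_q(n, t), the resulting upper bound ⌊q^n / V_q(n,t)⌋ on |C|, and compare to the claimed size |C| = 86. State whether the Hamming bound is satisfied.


V_q(n, t) = 13, q^n = 729, Hamming bound = 56, |C| = 86 > bound (violated).

Step 1: Compute V_q(n, t) = Σ_{j=0}^1 C(n, j) (q−1)^j.
  j = 0: C(6,0)·(2)^0 = 1·1 = 1.
  j = 1: C(6,1)·(2)^1 = 6·2 = 12.
  V_q(n, t) = 1 + 12 = 13.
Step 2: q^n = 3^6 = 729.
Step 3: Hamming bound ⌊q^n / V_q(n,t)⌋ = ⌊729/13⌋ = 56.
Step 4: Compare |C| = 86 to 56: violated.
The claimed |C| lies above the Hamming bound, so no 3-ary code of length 6 with d ≥ 3 can have 86 codewords.


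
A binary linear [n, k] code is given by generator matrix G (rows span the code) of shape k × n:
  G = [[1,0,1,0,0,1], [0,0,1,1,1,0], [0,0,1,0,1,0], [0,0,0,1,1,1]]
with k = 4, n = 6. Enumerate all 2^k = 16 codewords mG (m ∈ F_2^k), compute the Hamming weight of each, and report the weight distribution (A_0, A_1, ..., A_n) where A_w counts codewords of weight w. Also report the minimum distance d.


Weight distribution: A_0 = 1, A_1 = 2, A_2 = 4, A_3 = 6, A_4 = 3. Minimum distance d = 1.

Enumerate all 2^4 = 16 messages m ∈ F_2^4.
For each, compute codeword c = mG in F_2^6, then tally its weight.
  m = 0000 → c = 000000, weight = 0.
  m = 1000 → c = 101001, weight = 3.
  m = 0100 → c = 001110, weight = 3.
  m = 1100 → c = 100111, weight = 4.
  m = 0010 → c = 001010, weight = 2.
  m = 1010 → c = 100011, weight = 3.
  m = 0110 → c = 000100, weight = 1.
  m = 1110 → c = 101101, weight = 4.
  m = 0001 → c = 000111, weight = 3.
  m = 1001 → c = 101110, weight = 4.
  m = 0101 → c = 001001, weight = 2.
  m = 1101 → c = 100000, weight = 1.
  m = 0011 → c = 001101, weight = 3.
  m = 1011 → c = 100100, weight = 2.
  m = 0111 → c = 000011, weight = 2.
  m = 1111 → c = 101010, weight = 3.
Tally weights:
  weight 0: 1 codewords.
  weight 1: 2 codewords.
  weight 2: 4 codewords.
  weight 3: 6 codewords.
  weight 4: 3 codewords.
Minimum distance d = smallest w > 0 with A_w > 0 = 1.
Sanity: Σ A_w = 16 = 2^4 = 16 ✓.


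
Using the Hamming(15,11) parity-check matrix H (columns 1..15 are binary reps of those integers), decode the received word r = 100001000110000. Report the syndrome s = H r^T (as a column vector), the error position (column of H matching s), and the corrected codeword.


s = (0, 1, 1, 0)^T, error position = 6, corrected codeword c = 100000000110000

Compute s = H r^T mod 2 one row at a time:
  s_1 = 0 + 0 + 1 + 1 + 0 + 0 + 0 + 0 = 2 ≡ 0 (mod 2).
  s_2 = 0 + 0 + 1 + 0 + 0 + 0 + 0 + 0 = 1 ≡ 1 (mod 2).
  s_3 = 0 + 0 + 1 + 0 + 1 + 1 + 0 + 0 = 3 ≡ 1 (mod 2).
  s_4 = 1 + 0 + 0 + 0 + 0 + 1 + 0 + 0 = 2 ≡ 0 (mod 2).
s = (0, 1, 1, 0)^T — this equals column 6 of H (binary 0110), so error is at position 6.
Correct: flip bit 6 of r = 100001000110000 to get c = 100000000110000.


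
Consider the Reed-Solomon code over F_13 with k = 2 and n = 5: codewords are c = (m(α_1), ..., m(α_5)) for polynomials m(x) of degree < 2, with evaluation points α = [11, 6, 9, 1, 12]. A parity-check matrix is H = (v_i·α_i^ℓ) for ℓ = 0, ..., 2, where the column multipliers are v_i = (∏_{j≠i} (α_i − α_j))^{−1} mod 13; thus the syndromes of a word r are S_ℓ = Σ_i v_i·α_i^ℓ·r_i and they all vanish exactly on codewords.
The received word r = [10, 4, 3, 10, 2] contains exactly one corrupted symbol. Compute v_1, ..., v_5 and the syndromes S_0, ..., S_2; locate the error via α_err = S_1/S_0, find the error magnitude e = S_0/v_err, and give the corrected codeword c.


S = (3, 7, 12), error at position 1, error magnitude e = 12, c = [11, 4, 3, 10, 2].

Step 1: column multipliers v_i = (∏_{j≠i}(α_i − α_j))^{−1} mod 13.
  i = 1 (α = 11): (11−6)(11−9)(11−1)(11−12) = 5·2·10·(−1) = −100 ≡ 4, so v_1 = 4^{−1} = 10 (mod 13).
  i = 2 (α = 6): (6−11)(6−9)(6−1)(6−12) = (−5)·(−3)·5·(−6) = −450 ≡ 5, so v_2 = 5^{−1} = 8 (mod 13).
  i = 3 (α = 9): (9−11)(9−6)(9−1)(9−12) = (−2)·3·8·(−3) = 144 ≡ 1, so v_3 = 1^{−1} = 1 (mod 13).
  i = 4 (α = 1): (1−11)(1−6)(1−9)(1−12) = (−10)·(−5)·(−8)·(−11) = 4400 ≡ 6, so v_4 = 6^{−1} = 11 (mod 13).
  i = 5 (α = 12): (12−11)(12−6)(12−9)(12−1) = 1·6·3·11 = 198 ≡ 3, so v_5 = 3^{−1} = 9 (mod 13).
  v = [10, 8, 1, 11, 9].
Step 2: syndromes of r = [10, 4, 3, 10, 2] (all sums mod 13).
  S_0 = Σ v_i r_i = 10·10 + 8·4 + 1·3 + 11·10 + 9·2 = 263 ≡ 3.
  S_1 = Σ v_i α_i r_i = 10·11·10 + 8·6·4 + 1·9·3 + 11·1·10 + 9·12·2 = 1645 ≡ 7.
  α_i^2 mod 13 = [4, 10, 3, 1, 1].
  S_2 = Σ v_i α_i^2 r_i = 10·4·10 + 8·10·4 + 1·3·3 + 11·1·10 + 9·1·2 = 857 ≡ 12.
  S = (3, 7, 12) ≠ 0, so r is not a codeword (an error is present).
Step 3: locate the error. For a single error e at position i, S_ℓ = v_i·e·α_i^ℓ, so α_err = S_1/S_0.
  S_0^{−1} = 3^{−1} = 9 (mod 13), so α_err = 7·9 = 63 ≡ 11 = α_1. Error position i = 1.
  Consistency check: S_2/S_1 = 12·2 = 24 ≡ 11 = α_err ✓ (single-error assumption holds).
Step 4: error magnitude e = S_0/v_1 = S_0·∏_{j≠1}(α_1 − α_j) = 3·4 = 12 ≡ 12 (mod 13).
Step 5: correct position 1: c_1 = r_1 − e = 10 − 12 ≡ 11 (mod 13). Hence c = [11, 4, 3, 10, 2].
  Check: interpolating c through the α_i gives m(x) = 6 + 4·x (degree < 2) with m(α_i) = c_i for every i, so c is indeed a codeword.


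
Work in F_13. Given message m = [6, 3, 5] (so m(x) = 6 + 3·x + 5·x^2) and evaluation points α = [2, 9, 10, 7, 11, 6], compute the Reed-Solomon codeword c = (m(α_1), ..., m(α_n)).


c = [6, 9, 3, 12, 7, 9]

Message polynomial: m(x) = 6 + 3·x + 5·x^2 (mod 13).
For each evaluation point α_i, compute m(α_i) mod 13:
  α_1 = 2: Horner steps 5 → 0 → 6, so m(2) = 6.
  α_2 = 9: Horner steps 5 → 9 → 9, so m(9) = 9.
  α_3 = 10: Horner steps 5 → 1 → 3, so m(10) = 3.
  α_4 = 7: Horner steps 5 → 12 → 12, so m(7) = 12.
  α_5 = 11: Horner steps 5 → 6 → 7, so m(11) = 7.
  α_6 = 6: Horner steps 5 → 7 → 9, so m(6) = 9.
Codeword c = [6, 9, 3, 12, 7, 9] ∈ F_13^6.


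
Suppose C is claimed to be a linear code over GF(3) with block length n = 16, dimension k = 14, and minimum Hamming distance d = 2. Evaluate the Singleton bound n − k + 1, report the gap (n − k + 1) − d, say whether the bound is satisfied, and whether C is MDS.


Singleton RHS = n − k + 1 = 3, slack = 1, bound satisfied, not MDS.

Singleton bound: d ≤ n − k + 1.
Here n = 16, k = 14, so n − k + 1 = 3.
Given d = 2, check d ≤ 3: YES.
Slack = (n − k + 1) − d = 1.
The code is NOT MDS (slack = 1 > 0).
Description: the claimed parameters are [16, 14, 2]_3; such a code would be non-MDS.


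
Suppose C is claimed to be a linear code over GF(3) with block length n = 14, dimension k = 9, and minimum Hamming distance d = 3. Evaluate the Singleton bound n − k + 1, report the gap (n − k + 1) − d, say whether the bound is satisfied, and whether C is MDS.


Singleton RHS = n − k + 1 = 6, slack = 3, bound satisfied, not MDS.

Singleton bound: d ≤ n − k + 1.
Here n = 14, k = 9, so n − k + 1 = 6.
Given d = 3, check d ≤ 6: YES.
Slack = (n − k + 1) − d = 3.
The code is NOT MDS (slack = 3 > 0).
Description: the claimed parameters are [14, 9, 3]_3; such a code would be non-MDS.


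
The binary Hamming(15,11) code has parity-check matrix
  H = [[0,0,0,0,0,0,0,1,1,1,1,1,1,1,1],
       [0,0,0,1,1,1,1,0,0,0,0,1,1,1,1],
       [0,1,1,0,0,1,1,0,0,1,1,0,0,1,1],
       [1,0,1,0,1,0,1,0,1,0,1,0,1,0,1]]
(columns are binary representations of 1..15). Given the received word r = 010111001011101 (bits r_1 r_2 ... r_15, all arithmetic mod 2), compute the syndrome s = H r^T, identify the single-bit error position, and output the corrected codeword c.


s = (1, 0, 0, 1)^T, error position = 9, corrected codeword c = 010111000011101

Compute s = H r^T mod 2 one row at a time:
  s_1 = 0 + 1 + 0 + 1 + 1 + 1 + 0 + 1 = 5 ≡ 1 (mod 2).
  s_2 = 1 + 1 + 1 + 0 + 1 + 1 + 0 + 1 = 6 ≡ 0 (mod 2).
  s_3 = 1 + 0 + 1 + 0 + 0 + 1 + 0 + 1 = 4 ≡ 0 (mod 2).
  s_4 = 0 + 0 + 1 + 0 + 1 + 1 + 1 + 1 = 5 ≡ 1 (mod 2).
s = (1, 0, 0, 1)^T — this equals column 9 of H (binary 1001), so error is at position 9.
Correct: flip bit 9 of r = 010111001011101 to get c = 010111000011101.


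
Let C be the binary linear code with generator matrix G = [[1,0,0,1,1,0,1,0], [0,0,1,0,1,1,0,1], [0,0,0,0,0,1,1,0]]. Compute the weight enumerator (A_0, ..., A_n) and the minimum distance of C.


Weight distribution: A_0 = 1, A_2 = 1, A_4 = 5, A_6 = 1. Minimum distance d = 2.

Enumerate all 2^3 = 8 messages m ∈ F_2^3.
For each, compute codeword c = mG in F_2^8, then tally its weight.
  m = 000 → c = 00000000, weight = 0.
  m = 100 → c = 10011010, weight = 4.
  m = 010 → c = 00101101, weight = 4.
  m = 110 → c = 10110111, weight = 6.
  m = 001 → c = 00000110, weight = 2.
  m = 101 → c = 10011100, weight = 4.
  m = 011 → c = 00101011, weight = 4.
  m = 111 → c = 10110001, weight = 4.
Tally weights:
  weight 0: 1 codewords.
  weight 2: 1 codewords.
  weight 4: 5 codewords.
  weight 6: 1 codewords.
Minimum distance d = smallest w > 0 with A_w > 0 = 2.
Sanity: Σ A_w = 8 = 2^3 = 8 ✓.


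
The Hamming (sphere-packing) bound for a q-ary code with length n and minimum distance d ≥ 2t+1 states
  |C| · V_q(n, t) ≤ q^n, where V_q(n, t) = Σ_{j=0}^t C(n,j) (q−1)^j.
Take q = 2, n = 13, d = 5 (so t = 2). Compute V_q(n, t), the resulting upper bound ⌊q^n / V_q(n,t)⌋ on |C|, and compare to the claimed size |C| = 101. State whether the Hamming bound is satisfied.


V_q(n, t) = 92, q^n = 8192, Hamming bound = 89, |C| = 101 > bound (violated).

Step 1: Compute V_q(n, t) = Σ_{j=0}^2 C(n, j) (q−1)^j.
  j = 0: C(13,0)·(1)^0 = 1·1 = 1.
  j = 1: C(13,1)·(1)^1 = 13·1 = 13.
  j = 2: C(13,2)·(1)^2 = 78·1 = 78.
  V_q(n, t) = 1 + 13 + 78 = 92.
Step 2: q^n = 2^13 = 8192.
Step 3: Hamming bound ⌊q^n / V_q(n,t)⌋ = ⌊8192/92⌋ = 89.
Step 4: Compare |C| = 101 to 89: violated.
The claimed |C| lies above the Hamming bound, so no 2-ary code of length 13 with d ≥ 5 can have 101 codewords.


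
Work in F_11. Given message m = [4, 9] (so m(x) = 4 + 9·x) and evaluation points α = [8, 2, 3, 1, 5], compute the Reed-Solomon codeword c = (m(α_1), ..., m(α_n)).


c = [10, 0, 9, 2, 5]

Message polynomial: m(x) = 4 + 9·x (mod 11).
For each evaluation point α_i, compute m(α_i) mod 11:
  α_1 = 8: Horner steps 9 → 10, so m(8) = 10.
  α_2 = 2: Horner steps 9 → 0, so m(2) = 0.
  α_3 = 3: Horner steps 9 → 9, so m(3) = 9.
  α_4 = 1: Horner steps 9 → 2, so m(1) = 2.
  α_5 = 5: Horner steps 9 → 5, so m(5) = 5.
Codeword c = [10, 0, 9, 2, 5] ∈ F_11^5.


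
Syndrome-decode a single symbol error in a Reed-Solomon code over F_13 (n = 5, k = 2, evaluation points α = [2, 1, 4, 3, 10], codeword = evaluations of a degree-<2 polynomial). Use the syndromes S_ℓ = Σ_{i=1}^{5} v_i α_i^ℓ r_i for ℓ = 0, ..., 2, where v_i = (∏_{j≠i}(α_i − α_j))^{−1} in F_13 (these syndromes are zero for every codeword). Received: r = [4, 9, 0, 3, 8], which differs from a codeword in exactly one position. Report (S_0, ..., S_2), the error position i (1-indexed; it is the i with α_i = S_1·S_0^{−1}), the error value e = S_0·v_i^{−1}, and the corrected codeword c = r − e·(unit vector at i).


S = (5, 10, 7), error at position 1, error magnitude e = 11, c = [6, 9, 0, 3, 8].

Step 1: column multipliers v_i = (∏_{j≠i}(α_i − α_j))^{−1} mod 13.
  i = 1 (α = 2): (2−1)(2−4)(2−3)(2−10) = 1·(−2)·(−1)·(−8) = −16 ≡ 10, so v_1 = 10^{−1} = 4 (mod 13).
  i = 2 (α = 1): (1−2)(1−4)(1−3)(1−10) = (−1)·(−3)·(−2)·(−9) = 54 ≡ 2, so v_2 = 2^{−1} = 7 (mod 13).
  i = 3 (α = 4): (4−2)(4−1)(4−3)(4−10) = 2·3·1·(−6) = −36 ≡ 3, so v_3 = 3^{−1} = 9 (mod 13).
  i = 4 (α = 3): (3−2)(3−1)(3−4)(3−10) = 1·2·(−1)·(−7) = 14 ≡ 1, so v_4 = 1^{−1} = 1 (mod 13).
  i = 5 (α = 10): (10−2)(10−1)(10−4)(10−3) = 8·9·6·7 = 3024 ≡ 8, so v_5 = 8^{−1} = 5 (mod 13).
  v = [4, 7, 9, 1, 5].
Step 2: syndromes of r = [4, 9, 0, 3, 8] (all sums mod 13).
  S_0 = Σ v_i r_i = 4·4 + 7·9 + 9·0 + 1·3 + 5·8 = 122 ≡ 5.
  S_1 = Σ v_i α_i r_i = 4·2·4 + 7·1·9 + 9·4·0 + 1·3·3 + 5·10·8 = 504 ≡ 10.
  α_i^2 mod 13 = [4, 1, 3, 9, 9].
  S_2 = Σ v_i α_i^2 r_i = 4·4·4 + 7·1·9 + 9·3·0 + 1·9·3 + 5·9·8 = 514 ≡ 7.
  S = (5, 10, 7) ≠ 0, so r is not a codeword (an error is present).
Step 3: locate the error. For a single error e at position i, S_ℓ = v_i·e·α_i^ℓ, so α_err = S_1/S_0.
  S_0^{−1} = 5^{−1} = 8 (mod 13), so α_err = 10·8 = 80 ≡ 2 = α_1. Error position i = 1.
  Consistency check: S_2/S_1 = 7·4 = 28 ≡ 2 = α_err ✓ (single-error assumption holds).
Step 4: error magnitude e = S_0/v_1 = S_0·∏_{j≠1}(α_1 − α_j) = 5·10 = 50 ≡ 11 (mod 13).
Step 5: correct position 1: c_1 = r_1 − e = 4 − 11 ≡ 6 (mod 13). Hence c = [6, 9, 0, 3, 8].
  Check: interpolating c through the α_i gives m(x) = 12 + 10·x (degree < 2) with m(α_i) = c_i for every i, so c is indeed a codeword.


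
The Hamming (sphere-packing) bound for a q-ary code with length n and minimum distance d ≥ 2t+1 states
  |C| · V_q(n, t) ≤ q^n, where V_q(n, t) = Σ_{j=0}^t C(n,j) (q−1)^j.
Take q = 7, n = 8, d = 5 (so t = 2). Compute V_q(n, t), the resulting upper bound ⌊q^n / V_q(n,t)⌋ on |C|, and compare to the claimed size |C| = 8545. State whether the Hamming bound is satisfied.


V_q(n, t) = 1057, q^n = 5764801, Hamming bound = 5453, |C| = 8545 > bound (violated).

Step 1: Compute V_q(n, t) = Σ_{j=0}^2 C(n, j) (q−1)^j.
  j = 0: C(8,0)·(6)^0 = 1·1 = 1.
  j = 1: C(8,1)·(6)^1 = 8·6 = 48.
  j = 2: C(8,2)·(6)^2 = 28·36 = 1008.
  V_q(n, t) = 1 + 48 + 1008 = 1057.
Step 2: q^n = 7^8 = 5764801.
Step 3: Hamming bound ⌊q^n / V_q(n,t)⌋ = ⌊5764801/1057⌋ = 5453.
Step 4: Compare |C| = 8545 to 5453: violated.
The claimed |C| lies above the Hamming bound, so no 7-ary code of length 8 with d ≥ 5 can have 8545 codewords.


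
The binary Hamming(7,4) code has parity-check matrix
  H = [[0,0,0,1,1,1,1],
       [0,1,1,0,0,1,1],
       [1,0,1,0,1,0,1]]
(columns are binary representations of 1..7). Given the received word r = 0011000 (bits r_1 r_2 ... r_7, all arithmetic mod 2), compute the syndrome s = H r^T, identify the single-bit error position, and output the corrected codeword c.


s = (1, 1, 1)^T, error position = 7, corrected codeword c = 0011001

Compute s = H r^T mod 2 one row at a time:
  s_1 = 1 + 0 + 0 + 0 = 1 ≡ 1 (mod 2).
  s_2 = 0 + 1 + 0 + 0 = 1 ≡ 1 (mod 2).
  s_3 = 0 + 1 + 0 + 0 = 1 ≡ 1 (mod 2).
s = (1, 1, 1)^T — this equals column 7 of H (binary 111), so error is at position 7.
Correct: flip bit 7 of r = 0011000 to get c = 0011001.


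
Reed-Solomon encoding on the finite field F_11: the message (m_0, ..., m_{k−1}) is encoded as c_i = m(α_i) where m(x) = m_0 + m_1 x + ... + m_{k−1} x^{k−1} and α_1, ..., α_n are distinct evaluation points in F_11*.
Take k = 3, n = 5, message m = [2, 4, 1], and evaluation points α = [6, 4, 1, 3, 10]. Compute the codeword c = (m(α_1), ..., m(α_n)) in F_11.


c = [7, 1, 7, 1, 10]

Message polynomial: m(x) = 2 + 4·x + 1·x^2 (mod 11).
For each evaluation point α_i, compute m(α_i) mod 11:
  α_1 = 6: Horner steps 1 → 10 → 7, so m(6) = 7.
  α_2 = 4: Horner steps 1 → 8 → 1, so m(4) = 1.
  α_3 = 1: Horner steps 1 → 5 → 7, so m(1) = 7.
  α_4 = 3: Horner steps 1 → 7 → 1, so m(3) = 1.
  α_5 = 10: Horner steps 1 → 3 → 10, so m(10) = 10.
Codeword c = [7, 1, 7, 1, 10] ∈ F_11^5.


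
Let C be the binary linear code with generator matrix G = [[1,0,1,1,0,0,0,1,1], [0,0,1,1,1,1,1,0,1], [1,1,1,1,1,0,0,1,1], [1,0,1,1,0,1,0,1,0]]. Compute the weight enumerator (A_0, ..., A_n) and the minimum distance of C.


Weight distribution: A_0 = 1, A_2 = 2, A_4 = 3, A_5 = 6, A_6 = 2, A_7 = 2. Minimum distance d = 2.

Enumerate all 2^4 = 16 messages m ∈ F_2^4.
For each, compute codeword c = mG in F_2^9, then tally its weight.
  m = 0000 → c = 000000000, weight = 0.
  m = 1000 → c = 101100011, weight = 5.
  m = 0100 → c = 001111101, weight = 6.
  m = 1100 → c = 100011110, weight = 5.
  m = 0010 → c = 111110011, weight = 7.
  m = 1010 → c = 010010000, weight = 2.
  m = 0110 → c = 110001110, weight = 5.
  m = 1110 → c = 011101101, weight = 6.
  m = 0001 → c = 101101010, weight = 5.
  m = 1001 → c = 000001001, weight = 2.
  m = 0101 → c = 100010111, weight = 5.
  m = 1101 → c = 001110100, weight = 4.
  m = 0011 → c = 010011001, weight = 4.
  m = 1011 → c = 111111010, weight = 7.
  m = 0111 → c = 011100100, weight = 4.
  m = 1111 → c = 110000111, weight = 5.
Tally weights:
  weight 0: 1 codewords.
  weight 2: 2 codewords.
  weight 4: 3 codewords.
  weight 5: 6 codewords.
  weight 6: 2 codewords.
  weight 7: 2 codewords.
Minimum distance d = smallest w > 0 with A_w > 0 = 2.
Sanity: Σ A_w = 16 = 2^4 = 16 ✓.
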